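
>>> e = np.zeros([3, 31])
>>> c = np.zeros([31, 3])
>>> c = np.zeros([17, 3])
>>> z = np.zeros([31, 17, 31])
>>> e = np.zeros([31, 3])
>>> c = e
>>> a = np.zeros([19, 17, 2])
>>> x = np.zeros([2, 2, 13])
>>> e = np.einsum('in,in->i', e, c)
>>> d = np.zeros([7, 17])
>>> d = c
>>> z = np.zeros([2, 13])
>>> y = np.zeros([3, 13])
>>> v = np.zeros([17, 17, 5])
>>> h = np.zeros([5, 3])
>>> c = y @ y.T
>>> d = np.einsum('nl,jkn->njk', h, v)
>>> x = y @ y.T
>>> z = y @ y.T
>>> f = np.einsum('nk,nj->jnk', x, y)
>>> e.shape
(31,)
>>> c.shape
(3, 3)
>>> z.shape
(3, 3)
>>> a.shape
(19, 17, 2)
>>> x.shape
(3, 3)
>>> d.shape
(5, 17, 17)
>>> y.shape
(3, 13)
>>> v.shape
(17, 17, 5)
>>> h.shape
(5, 3)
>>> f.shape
(13, 3, 3)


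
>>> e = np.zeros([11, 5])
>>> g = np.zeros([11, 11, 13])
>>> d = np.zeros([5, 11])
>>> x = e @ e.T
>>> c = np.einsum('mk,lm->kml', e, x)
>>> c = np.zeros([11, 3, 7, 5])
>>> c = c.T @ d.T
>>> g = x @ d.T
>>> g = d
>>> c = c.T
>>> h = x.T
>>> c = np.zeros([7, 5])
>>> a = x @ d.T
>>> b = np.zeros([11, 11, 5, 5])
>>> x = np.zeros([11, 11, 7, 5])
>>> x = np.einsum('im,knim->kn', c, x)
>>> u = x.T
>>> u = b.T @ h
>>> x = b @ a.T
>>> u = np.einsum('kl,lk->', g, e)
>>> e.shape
(11, 5)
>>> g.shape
(5, 11)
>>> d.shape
(5, 11)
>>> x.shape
(11, 11, 5, 11)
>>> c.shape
(7, 5)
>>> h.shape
(11, 11)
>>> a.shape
(11, 5)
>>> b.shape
(11, 11, 5, 5)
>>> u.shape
()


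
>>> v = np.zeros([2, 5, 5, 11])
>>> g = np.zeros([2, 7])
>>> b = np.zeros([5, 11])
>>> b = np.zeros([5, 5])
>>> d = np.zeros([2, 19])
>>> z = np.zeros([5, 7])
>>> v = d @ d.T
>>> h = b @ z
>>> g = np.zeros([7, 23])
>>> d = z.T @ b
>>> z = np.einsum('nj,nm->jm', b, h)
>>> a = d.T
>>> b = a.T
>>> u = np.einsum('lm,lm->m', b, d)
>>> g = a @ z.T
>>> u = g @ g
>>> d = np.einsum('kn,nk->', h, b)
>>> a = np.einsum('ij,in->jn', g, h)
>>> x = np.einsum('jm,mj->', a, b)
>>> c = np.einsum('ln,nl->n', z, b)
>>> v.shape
(2, 2)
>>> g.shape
(5, 5)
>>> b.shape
(7, 5)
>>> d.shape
()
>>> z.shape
(5, 7)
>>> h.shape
(5, 7)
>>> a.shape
(5, 7)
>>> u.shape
(5, 5)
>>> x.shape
()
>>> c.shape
(7,)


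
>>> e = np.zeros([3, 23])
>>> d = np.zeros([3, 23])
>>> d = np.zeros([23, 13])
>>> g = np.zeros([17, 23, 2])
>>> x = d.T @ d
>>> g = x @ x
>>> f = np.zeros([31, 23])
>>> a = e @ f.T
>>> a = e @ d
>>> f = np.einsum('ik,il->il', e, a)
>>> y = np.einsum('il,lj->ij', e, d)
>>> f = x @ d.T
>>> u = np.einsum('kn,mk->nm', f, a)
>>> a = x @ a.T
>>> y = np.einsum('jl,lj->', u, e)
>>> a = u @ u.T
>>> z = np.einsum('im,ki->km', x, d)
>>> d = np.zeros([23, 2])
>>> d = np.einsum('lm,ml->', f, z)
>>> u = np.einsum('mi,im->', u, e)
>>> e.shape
(3, 23)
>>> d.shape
()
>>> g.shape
(13, 13)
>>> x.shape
(13, 13)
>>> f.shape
(13, 23)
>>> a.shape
(23, 23)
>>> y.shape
()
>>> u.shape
()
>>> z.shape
(23, 13)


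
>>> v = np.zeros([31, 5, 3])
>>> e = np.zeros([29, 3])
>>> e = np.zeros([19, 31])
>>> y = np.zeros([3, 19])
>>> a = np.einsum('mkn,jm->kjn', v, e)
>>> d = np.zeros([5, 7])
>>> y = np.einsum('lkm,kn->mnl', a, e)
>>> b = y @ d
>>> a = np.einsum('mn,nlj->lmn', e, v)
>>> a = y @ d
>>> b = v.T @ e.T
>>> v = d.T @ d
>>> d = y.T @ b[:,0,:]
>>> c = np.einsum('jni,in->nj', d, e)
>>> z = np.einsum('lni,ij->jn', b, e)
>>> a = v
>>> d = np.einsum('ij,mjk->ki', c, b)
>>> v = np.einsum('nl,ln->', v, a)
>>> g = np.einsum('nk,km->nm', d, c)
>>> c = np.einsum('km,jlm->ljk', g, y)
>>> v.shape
()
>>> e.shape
(19, 31)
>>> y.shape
(3, 31, 5)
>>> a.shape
(7, 7)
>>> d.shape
(19, 31)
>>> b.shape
(3, 5, 19)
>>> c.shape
(31, 3, 19)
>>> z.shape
(31, 5)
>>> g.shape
(19, 5)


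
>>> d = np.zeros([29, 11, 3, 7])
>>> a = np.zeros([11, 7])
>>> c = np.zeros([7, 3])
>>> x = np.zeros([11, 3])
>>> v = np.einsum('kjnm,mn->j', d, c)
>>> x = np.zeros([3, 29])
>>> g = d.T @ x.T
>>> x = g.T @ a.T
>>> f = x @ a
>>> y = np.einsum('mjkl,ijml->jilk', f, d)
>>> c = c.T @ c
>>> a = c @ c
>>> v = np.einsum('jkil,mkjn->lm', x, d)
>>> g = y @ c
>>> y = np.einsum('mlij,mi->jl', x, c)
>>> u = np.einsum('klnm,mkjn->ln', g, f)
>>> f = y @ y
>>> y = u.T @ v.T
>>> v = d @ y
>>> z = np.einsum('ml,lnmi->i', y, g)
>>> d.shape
(29, 11, 3, 7)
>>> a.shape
(3, 3)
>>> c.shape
(3, 3)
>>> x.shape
(3, 11, 3, 11)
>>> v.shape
(29, 11, 3, 11)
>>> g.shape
(11, 29, 7, 3)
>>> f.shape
(11, 11)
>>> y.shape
(7, 11)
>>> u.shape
(29, 7)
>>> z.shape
(3,)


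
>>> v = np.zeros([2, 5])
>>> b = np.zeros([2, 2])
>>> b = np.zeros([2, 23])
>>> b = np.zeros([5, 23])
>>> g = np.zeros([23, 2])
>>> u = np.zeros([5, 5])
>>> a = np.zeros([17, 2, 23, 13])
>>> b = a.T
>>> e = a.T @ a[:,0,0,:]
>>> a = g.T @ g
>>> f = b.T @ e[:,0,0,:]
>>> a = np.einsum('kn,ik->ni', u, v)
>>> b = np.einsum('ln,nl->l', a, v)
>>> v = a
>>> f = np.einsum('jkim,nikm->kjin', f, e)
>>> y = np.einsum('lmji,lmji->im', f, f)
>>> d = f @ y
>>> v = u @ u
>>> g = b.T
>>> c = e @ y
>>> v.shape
(5, 5)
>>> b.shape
(5,)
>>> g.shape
(5,)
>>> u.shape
(5, 5)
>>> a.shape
(5, 2)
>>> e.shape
(13, 23, 2, 13)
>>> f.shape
(2, 17, 23, 13)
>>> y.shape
(13, 17)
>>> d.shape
(2, 17, 23, 17)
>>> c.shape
(13, 23, 2, 17)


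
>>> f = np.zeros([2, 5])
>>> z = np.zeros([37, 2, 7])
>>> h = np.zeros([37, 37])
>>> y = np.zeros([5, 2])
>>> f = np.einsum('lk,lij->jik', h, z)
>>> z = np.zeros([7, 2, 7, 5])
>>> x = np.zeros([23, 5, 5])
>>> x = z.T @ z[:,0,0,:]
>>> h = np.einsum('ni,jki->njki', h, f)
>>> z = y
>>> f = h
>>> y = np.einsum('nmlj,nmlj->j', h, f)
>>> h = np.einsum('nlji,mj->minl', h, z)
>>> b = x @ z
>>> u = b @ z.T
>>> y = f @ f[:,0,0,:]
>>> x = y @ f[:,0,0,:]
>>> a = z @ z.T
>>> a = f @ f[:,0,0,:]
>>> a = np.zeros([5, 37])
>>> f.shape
(37, 7, 2, 37)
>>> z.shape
(5, 2)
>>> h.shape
(5, 37, 37, 7)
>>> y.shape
(37, 7, 2, 37)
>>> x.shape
(37, 7, 2, 37)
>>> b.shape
(5, 7, 2, 2)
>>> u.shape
(5, 7, 2, 5)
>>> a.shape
(5, 37)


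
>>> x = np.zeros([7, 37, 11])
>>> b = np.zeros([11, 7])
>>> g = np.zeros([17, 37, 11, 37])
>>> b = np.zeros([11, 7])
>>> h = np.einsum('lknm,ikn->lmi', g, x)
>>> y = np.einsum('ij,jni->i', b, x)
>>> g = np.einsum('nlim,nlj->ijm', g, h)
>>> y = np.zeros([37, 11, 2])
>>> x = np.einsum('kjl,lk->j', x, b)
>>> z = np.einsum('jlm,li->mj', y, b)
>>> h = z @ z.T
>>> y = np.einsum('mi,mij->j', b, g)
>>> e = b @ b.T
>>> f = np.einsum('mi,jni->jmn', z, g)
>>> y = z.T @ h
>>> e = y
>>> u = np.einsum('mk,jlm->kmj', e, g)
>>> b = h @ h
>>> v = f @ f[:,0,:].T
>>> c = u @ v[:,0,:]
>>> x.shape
(37,)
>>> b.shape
(2, 2)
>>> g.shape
(11, 7, 37)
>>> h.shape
(2, 2)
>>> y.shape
(37, 2)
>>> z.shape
(2, 37)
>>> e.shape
(37, 2)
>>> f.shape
(11, 2, 7)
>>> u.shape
(2, 37, 11)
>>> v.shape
(11, 2, 11)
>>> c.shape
(2, 37, 11)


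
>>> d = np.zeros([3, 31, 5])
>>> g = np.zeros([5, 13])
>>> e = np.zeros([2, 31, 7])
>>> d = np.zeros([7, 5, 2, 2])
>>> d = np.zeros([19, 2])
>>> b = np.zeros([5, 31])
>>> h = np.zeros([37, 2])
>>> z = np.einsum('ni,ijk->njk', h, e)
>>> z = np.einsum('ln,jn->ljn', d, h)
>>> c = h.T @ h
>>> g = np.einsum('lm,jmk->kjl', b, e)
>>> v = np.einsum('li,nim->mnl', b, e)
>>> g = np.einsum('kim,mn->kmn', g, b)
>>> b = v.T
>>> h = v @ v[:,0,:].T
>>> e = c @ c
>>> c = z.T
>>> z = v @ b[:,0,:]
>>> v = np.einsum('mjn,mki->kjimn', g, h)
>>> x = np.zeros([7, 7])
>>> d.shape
(19, 2)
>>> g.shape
(7, 5, 31)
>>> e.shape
(2, 2)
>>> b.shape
(5, 2, 7)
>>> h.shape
(7, 2, 7)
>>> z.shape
(7, 2, 7)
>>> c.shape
(2, 37, 19)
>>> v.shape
(2, 5, 7, 7, 31)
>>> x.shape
(7, 7)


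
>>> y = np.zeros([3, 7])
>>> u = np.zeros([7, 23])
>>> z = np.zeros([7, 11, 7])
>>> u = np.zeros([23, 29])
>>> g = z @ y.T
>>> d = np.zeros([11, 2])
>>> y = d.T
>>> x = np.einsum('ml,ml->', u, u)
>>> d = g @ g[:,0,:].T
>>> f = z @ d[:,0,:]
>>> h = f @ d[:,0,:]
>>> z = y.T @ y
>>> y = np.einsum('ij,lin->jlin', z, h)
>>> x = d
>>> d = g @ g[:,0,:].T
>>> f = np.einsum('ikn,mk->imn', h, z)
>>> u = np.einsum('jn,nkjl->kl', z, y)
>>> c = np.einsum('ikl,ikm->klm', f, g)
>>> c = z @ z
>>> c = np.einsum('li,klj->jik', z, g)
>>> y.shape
(11, 7, 11, 7)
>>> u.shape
(7, 7)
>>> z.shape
(11, 11)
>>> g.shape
(7, 11, 3)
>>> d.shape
(7, 11, 7)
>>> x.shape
(7, 11, 7)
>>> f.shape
(7, 11, 7)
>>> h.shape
(7, 11, 7)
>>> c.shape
(3, 11, 7)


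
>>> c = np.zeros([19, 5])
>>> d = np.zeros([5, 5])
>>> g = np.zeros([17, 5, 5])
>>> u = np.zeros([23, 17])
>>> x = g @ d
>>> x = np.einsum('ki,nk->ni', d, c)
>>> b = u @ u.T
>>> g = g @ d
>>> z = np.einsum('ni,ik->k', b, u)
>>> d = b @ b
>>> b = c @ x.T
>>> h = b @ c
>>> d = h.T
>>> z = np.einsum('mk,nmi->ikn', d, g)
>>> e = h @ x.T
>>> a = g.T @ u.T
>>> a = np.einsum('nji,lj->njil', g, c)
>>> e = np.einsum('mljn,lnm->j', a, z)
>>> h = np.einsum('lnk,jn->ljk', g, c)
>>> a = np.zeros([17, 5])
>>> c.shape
(19, 5)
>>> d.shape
(5, 19)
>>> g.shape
(17, 5, 5)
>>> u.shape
(23, 17)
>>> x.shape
(19, 5)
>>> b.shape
(19, 19)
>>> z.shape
(5, 19, 17)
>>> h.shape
(17, 19, 5)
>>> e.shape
(5,)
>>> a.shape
(17, 5)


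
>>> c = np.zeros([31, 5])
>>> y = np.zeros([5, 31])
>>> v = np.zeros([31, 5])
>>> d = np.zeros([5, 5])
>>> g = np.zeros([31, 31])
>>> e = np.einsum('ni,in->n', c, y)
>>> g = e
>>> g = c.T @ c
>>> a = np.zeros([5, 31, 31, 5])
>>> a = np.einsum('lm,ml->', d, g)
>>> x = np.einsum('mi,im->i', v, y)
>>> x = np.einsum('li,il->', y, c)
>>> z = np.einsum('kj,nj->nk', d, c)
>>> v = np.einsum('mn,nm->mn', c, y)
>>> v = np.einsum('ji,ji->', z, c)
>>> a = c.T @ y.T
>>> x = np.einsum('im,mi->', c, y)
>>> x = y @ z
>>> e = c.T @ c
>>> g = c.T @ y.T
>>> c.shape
(31, 5)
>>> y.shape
(5, 31)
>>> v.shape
()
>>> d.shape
(5, 5)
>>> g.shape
(5, 5)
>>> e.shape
(5, 5)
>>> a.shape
(5, 5)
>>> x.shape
(5, 5)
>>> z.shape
(31, 5)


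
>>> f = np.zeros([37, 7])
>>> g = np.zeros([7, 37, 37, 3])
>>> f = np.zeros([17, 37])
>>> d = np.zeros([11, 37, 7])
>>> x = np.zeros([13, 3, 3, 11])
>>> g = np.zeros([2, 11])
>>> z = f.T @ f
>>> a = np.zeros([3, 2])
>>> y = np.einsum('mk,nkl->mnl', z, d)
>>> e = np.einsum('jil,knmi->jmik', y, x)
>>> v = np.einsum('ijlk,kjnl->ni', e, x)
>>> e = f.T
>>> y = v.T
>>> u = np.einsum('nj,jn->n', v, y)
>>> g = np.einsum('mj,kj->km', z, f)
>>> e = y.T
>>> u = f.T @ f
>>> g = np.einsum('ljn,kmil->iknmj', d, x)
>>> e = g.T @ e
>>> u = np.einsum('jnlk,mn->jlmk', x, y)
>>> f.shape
(17, 37)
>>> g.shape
(3, 13, 7, 3, 37)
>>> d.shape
(11, 37, 7)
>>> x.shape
(13, 3, 3, 11)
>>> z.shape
(37, 37)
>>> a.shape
(3, 2)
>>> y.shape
(37, 3)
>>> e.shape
(37, 3, 7, 13, 37)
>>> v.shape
(3, 37)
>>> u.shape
(13, 3, 37, 11)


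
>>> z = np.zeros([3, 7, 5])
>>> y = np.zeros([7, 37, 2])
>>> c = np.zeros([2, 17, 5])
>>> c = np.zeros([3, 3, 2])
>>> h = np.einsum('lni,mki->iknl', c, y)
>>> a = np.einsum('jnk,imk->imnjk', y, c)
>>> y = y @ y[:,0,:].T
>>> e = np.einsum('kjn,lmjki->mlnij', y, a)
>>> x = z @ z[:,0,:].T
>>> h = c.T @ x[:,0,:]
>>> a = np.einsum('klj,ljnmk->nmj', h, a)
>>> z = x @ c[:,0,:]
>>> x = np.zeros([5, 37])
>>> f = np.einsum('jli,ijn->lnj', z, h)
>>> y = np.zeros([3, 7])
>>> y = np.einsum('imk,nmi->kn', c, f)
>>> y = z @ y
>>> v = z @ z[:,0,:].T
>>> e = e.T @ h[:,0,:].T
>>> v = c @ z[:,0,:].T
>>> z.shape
(3, 7, 2)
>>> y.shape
(3, 7, 7)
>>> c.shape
(3, 3, 2)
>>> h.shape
(2, 3, 3)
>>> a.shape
(37, 7, 3)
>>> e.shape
(37, 2, 7, 3, 2)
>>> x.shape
(5, 37)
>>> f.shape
(7, 3, 3)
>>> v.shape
(3, 3, 3)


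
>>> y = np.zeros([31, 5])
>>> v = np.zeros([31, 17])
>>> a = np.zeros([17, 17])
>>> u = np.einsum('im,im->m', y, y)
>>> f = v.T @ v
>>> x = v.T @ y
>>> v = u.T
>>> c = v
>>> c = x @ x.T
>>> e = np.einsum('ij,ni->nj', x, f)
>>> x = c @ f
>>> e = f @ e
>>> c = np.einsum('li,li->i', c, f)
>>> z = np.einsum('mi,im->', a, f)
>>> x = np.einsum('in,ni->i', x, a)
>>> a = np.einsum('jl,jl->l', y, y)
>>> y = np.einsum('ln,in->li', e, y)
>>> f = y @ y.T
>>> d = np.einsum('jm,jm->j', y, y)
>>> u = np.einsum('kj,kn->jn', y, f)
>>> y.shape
(17, 31)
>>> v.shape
(5,)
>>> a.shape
(5,)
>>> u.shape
(31, 17)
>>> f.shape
(17, 17)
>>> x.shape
(17,)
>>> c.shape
(17,)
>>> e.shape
(17, 5)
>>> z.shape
()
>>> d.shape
(17,)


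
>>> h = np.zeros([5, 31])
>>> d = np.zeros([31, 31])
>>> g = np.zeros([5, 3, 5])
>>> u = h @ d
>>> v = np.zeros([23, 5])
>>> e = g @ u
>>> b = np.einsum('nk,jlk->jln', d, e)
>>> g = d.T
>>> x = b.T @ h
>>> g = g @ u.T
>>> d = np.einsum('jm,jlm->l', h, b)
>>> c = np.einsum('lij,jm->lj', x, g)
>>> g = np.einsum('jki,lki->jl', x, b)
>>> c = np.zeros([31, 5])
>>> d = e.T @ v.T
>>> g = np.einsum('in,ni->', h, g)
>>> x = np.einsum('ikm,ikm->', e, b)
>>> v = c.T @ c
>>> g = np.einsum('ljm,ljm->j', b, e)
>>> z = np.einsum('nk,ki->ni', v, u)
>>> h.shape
(5, 31)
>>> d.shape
(31, 3, 23)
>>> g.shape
(3,)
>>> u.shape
(5, 31)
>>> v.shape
(5, 5)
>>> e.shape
(5, 3, 31)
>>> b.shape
(5, 3, 31)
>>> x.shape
()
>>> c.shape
(31, 5)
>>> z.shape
(5, 31)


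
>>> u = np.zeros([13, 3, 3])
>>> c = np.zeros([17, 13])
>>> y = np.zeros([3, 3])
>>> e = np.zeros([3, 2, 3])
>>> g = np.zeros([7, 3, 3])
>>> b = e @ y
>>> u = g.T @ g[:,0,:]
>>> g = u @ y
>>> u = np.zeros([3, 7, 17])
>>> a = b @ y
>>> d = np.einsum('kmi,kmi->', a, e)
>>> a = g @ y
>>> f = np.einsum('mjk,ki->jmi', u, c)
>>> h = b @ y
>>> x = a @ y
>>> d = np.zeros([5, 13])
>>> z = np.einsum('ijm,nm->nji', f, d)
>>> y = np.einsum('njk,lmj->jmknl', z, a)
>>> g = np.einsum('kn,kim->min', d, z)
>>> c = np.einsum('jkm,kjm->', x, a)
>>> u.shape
(3, 7, 17)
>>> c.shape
()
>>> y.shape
(3, 3, 7, 5, 3)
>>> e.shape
(3, 2, 3)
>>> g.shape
(7, 3, 13)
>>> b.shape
(3, 2, 3)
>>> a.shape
(3, 3, 3)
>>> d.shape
(5, 13)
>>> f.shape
(7, 3, 13)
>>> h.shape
(3, 2, 3)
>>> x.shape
(3, 3, 3)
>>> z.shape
(5, 3, 7)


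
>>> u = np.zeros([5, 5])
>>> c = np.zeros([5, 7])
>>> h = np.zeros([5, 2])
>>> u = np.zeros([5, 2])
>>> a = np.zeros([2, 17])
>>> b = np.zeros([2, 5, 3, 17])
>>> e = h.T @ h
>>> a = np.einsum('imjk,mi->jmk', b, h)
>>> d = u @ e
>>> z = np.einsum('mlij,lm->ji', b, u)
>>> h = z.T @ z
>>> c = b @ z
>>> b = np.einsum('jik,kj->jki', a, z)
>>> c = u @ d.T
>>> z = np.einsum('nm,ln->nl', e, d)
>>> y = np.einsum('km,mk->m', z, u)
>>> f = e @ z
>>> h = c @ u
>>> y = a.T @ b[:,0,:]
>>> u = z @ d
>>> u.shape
(2, 2)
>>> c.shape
(5, 5)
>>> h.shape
(5, 2)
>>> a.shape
(3, 5, 17)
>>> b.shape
(3, 17, 5)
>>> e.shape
(2, 2)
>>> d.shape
(5, 2)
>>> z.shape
(2, 5)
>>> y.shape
(17, 5, 5)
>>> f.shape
(2, 5)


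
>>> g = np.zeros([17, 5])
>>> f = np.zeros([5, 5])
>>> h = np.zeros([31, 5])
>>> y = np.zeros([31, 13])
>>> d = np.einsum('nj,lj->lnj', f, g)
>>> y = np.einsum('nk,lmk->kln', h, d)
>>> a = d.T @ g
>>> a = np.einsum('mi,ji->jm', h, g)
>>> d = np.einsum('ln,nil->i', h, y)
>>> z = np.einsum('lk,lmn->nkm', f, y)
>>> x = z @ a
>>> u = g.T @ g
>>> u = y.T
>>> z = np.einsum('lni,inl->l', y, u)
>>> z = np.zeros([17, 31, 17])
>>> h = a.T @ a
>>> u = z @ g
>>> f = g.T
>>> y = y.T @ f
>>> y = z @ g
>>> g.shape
(17, 5)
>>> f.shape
(5, 17)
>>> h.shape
(31, 31)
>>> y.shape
(17, 31, 5)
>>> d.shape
(17,)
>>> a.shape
(17, 31)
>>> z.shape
(17, 31, 17)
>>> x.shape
(31, 5, 31)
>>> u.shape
(17, 31, 5)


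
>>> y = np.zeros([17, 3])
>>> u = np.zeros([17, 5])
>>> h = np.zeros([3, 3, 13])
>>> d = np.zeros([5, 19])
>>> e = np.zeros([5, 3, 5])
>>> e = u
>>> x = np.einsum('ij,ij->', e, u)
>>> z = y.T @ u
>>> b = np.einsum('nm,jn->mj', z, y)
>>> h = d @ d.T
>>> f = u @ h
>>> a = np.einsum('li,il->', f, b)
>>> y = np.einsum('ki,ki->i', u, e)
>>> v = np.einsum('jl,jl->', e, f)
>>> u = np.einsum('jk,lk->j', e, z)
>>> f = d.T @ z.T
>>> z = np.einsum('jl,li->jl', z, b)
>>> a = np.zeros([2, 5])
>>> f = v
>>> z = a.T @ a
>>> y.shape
(5,)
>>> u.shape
(17,)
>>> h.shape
(5, 5)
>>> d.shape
(5, 19)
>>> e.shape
(17, 5)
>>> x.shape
()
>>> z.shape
(5, 5)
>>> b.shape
(5, 17)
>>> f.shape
()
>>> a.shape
(2, 5)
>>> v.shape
()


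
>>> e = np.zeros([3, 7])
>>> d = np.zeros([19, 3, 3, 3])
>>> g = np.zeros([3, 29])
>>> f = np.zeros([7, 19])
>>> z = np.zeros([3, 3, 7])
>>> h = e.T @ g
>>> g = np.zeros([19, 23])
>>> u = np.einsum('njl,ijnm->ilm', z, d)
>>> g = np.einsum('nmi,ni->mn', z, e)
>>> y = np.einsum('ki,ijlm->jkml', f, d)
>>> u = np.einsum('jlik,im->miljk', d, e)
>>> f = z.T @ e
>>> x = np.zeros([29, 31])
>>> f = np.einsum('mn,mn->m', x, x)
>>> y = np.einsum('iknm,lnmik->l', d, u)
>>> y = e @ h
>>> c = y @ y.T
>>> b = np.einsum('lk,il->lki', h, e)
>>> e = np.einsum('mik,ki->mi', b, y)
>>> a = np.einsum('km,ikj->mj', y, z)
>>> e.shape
(7, 29)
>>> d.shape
(19, 3, 3, 3)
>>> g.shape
(3, 3)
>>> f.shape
(29,)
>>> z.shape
(3, 3, 7)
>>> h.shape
(7, 29)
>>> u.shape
(7, 3, 3, 19, 3)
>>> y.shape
(3, 29)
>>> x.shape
(29, 31)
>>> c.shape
(3, 3)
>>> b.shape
(7, 29, 3)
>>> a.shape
(29, 7)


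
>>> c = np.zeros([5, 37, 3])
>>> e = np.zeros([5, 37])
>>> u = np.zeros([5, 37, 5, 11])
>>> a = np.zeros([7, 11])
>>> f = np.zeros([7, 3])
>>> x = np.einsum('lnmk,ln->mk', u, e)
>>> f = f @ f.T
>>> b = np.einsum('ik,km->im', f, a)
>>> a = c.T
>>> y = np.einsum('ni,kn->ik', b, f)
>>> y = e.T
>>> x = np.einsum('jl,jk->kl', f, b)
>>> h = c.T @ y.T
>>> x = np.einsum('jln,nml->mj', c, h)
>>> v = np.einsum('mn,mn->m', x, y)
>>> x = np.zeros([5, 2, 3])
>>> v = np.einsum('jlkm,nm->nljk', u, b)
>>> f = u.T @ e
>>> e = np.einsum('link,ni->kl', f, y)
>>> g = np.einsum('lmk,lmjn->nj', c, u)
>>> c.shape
(5, 37, 3)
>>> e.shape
(37, 11)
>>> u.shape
(5, 37, 5, 11)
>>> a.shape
(3, 37, 5)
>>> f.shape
(11, 5, 37, 37)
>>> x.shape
(5, 2, 3)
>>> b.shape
(7, 11)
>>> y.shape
(37, 5)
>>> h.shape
(3, 37, 37)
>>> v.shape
(7, 37, 5, 5)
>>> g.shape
(11, 5)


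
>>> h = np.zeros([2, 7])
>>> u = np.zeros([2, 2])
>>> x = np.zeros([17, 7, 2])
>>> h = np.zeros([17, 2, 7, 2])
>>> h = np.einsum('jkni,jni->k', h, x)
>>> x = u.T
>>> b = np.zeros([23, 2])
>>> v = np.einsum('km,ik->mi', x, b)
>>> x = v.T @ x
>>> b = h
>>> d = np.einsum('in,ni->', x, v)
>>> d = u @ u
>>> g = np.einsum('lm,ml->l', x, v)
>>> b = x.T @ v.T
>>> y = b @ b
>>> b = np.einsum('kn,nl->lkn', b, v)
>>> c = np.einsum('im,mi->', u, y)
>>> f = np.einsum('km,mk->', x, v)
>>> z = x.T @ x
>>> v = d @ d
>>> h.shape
(2,)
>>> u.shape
(2, 2)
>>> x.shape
(23, 2)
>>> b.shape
(23, 2, 2)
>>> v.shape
(2, 2)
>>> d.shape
(2, 2)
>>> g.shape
(23,)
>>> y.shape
(2, 2)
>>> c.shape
()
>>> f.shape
()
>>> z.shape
(2, 2)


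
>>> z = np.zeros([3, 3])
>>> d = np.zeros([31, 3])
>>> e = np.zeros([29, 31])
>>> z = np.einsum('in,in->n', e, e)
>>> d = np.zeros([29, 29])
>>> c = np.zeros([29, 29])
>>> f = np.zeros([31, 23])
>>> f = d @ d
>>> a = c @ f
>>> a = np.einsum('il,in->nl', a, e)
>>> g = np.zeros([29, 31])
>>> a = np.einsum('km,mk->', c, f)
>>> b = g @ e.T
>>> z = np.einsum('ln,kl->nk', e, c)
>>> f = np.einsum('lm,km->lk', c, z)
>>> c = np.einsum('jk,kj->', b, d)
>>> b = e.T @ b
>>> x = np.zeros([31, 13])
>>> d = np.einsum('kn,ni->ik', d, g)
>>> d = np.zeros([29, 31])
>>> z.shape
(31, 29)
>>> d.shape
(29, 31)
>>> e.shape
(29, 31)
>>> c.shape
()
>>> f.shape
(29, 31)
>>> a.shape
()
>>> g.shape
(29, 31)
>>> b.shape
(31, 29)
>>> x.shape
(31, 13)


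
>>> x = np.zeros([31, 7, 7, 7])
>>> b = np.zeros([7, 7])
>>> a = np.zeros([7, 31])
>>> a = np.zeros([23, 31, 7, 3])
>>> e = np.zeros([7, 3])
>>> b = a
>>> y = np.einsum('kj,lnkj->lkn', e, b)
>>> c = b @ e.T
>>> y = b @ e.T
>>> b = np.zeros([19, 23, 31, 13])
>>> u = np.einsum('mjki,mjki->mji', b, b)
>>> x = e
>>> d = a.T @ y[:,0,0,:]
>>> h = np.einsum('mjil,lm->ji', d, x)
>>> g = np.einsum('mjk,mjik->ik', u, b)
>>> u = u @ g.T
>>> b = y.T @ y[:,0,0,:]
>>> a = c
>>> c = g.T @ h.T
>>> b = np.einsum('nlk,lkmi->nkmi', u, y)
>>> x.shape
(7, 3)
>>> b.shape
(19, 31, 7, 7)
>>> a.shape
(23, 31, 7, 7)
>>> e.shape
(7, 3)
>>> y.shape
(23, 31, 7, 7)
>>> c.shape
(13, 7)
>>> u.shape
(19, 23, 31)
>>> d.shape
(3, 7, 31, 7)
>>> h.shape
(7, 31)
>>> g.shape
(31, 13)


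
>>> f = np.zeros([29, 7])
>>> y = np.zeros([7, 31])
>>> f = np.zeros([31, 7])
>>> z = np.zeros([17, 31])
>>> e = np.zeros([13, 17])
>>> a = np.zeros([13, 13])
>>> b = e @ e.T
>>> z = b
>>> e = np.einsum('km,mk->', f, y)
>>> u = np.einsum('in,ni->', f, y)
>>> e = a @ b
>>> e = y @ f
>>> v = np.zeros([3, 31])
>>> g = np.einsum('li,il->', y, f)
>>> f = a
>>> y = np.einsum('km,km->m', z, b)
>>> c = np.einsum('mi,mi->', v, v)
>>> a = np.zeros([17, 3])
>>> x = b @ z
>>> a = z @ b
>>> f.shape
(13, 13)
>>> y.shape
(13,)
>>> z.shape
(13, 13)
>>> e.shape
(7, 7)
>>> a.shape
(13, 13)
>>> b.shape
(13, 13)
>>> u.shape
()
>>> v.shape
(3, 31)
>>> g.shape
()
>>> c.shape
()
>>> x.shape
(13, 13)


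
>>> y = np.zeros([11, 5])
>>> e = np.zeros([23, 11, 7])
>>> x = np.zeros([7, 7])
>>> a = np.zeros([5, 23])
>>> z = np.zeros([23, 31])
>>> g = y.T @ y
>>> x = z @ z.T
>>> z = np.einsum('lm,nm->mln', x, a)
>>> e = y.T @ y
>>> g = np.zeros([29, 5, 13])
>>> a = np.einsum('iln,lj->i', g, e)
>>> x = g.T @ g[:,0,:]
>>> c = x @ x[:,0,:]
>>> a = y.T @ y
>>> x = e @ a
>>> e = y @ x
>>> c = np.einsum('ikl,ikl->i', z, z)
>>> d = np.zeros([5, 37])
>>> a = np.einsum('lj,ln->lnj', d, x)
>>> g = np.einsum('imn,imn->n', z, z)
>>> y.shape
(11, 5)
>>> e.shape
(11, 5)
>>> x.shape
(5, 5)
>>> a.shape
(5, 5, 37)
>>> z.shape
(23, 23, 5)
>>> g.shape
(5,)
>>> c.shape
(23,)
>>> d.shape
(5, 37)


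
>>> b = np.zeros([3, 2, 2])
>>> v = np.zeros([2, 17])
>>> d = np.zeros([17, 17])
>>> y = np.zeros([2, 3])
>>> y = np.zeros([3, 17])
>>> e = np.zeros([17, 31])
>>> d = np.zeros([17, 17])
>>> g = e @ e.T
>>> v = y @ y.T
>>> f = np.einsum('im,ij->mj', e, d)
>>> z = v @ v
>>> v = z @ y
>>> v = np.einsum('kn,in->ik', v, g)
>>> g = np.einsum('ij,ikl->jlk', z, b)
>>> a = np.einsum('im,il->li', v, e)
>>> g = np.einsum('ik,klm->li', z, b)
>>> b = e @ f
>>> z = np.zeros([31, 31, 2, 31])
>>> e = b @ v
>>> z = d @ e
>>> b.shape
(17, 17)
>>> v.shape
(17, 3)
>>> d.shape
(17, 17)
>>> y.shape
(3, 17)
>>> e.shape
(17, 3)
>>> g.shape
(2, 3)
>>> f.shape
(31, 17)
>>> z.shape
(17, 3)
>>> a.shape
(31, 17)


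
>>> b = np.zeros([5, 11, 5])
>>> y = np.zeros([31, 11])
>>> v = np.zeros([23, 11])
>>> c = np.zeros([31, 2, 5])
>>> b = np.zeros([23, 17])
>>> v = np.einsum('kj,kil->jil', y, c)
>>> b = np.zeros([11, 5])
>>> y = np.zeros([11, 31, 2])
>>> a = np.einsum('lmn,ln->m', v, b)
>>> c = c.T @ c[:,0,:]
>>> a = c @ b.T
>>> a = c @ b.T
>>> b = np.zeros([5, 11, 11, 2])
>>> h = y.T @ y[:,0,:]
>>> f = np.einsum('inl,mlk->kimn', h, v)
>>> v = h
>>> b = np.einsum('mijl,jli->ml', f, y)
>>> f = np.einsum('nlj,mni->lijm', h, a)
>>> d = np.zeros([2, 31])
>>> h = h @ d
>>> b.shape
(5, 31)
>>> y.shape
(11, 31, 2)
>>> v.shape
(2, 31, 2)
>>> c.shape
(5, 2, 5)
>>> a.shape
(5, 2, 11)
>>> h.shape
(2, 31, 31)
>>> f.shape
(31, 11, 2, 5)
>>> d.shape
(2, 31)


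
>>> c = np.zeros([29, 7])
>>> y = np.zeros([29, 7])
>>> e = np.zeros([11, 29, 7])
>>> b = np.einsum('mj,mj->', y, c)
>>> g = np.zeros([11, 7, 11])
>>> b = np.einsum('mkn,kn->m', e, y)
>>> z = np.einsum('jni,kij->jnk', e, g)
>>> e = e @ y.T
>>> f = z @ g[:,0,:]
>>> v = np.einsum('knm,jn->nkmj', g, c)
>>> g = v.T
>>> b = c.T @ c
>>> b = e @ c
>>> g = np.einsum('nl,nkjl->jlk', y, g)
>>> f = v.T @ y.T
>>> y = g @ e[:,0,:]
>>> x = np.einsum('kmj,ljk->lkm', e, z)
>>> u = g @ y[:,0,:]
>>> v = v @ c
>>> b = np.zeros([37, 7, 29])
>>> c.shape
(29, 7)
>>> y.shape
(11, 7, 29)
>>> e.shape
(11, 29, 29)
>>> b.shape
(37, 7, 29)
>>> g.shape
(11, 7, 11)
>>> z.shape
(11, 29, 11)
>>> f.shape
(29, 11, 11, 29)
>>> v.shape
(7, 11, 11, 7)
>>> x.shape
(11, 11, 29)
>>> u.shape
(11, 7, 29)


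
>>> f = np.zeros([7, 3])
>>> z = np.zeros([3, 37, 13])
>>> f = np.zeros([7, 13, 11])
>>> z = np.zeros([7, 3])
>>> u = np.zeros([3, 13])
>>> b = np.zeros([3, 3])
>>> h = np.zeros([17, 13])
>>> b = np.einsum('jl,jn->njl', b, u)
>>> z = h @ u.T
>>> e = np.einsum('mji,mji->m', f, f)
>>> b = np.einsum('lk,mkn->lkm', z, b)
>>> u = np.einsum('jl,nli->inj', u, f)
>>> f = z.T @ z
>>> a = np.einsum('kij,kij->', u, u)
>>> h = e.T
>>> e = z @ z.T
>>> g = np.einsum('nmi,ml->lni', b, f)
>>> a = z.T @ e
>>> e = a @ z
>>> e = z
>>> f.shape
(3, 3)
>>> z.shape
(17, 3)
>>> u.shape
(11, 7, 3)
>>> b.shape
(17, 3, 13)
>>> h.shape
(7,)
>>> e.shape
(17, 3)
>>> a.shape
(3, 17)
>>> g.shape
(3, 17, 13)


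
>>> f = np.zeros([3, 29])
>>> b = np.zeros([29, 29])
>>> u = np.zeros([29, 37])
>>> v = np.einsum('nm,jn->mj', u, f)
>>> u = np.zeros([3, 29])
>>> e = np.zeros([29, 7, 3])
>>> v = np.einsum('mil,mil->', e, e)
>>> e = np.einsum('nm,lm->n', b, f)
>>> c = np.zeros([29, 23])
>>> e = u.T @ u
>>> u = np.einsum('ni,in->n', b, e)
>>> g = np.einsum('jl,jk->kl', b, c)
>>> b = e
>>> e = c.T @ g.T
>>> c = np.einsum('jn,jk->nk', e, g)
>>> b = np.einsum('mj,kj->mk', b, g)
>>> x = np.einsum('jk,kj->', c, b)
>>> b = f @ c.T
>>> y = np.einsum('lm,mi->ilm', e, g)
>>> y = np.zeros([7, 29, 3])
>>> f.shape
(3, 29)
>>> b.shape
(3, 23)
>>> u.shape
(29,)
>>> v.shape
()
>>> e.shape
(23, 23)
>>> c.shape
(23, 29)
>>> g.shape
(23, 29)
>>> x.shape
()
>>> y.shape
(7, 29, 3)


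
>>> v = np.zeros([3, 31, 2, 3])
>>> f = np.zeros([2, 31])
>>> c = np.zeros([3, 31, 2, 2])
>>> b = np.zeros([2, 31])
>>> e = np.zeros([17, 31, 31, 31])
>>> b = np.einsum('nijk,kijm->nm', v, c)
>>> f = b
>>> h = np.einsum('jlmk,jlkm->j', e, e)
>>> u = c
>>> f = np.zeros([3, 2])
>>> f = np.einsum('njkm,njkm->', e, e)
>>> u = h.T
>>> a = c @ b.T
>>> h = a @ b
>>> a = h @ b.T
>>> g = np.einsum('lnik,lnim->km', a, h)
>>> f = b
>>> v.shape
(3, 31, 2, 3)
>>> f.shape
(3, 2)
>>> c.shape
(3, 31, 2, 2)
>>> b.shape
(3, 2)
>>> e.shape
(17, 31, 31, 31)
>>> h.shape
(3, 31, 2, 2)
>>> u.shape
(17,)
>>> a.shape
(3, 31, 2, 3)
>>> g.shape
(3, 2)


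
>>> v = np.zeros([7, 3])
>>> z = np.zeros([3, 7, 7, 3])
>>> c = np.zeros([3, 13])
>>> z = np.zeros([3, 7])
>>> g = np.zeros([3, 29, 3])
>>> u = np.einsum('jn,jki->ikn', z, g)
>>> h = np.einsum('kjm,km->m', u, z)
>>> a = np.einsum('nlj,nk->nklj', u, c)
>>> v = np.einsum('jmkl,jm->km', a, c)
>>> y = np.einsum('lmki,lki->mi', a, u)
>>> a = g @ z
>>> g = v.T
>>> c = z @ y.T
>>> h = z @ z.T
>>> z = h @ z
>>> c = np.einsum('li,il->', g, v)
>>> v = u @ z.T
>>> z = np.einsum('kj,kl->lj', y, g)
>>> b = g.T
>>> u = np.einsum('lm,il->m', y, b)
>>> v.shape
(3, 29, 3)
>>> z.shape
(29, 7)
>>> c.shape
()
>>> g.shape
(13, 29)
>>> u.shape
(7,)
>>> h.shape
(3, 3)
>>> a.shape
(3, 29, 7)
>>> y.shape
(13, 7)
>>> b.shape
(29, 13)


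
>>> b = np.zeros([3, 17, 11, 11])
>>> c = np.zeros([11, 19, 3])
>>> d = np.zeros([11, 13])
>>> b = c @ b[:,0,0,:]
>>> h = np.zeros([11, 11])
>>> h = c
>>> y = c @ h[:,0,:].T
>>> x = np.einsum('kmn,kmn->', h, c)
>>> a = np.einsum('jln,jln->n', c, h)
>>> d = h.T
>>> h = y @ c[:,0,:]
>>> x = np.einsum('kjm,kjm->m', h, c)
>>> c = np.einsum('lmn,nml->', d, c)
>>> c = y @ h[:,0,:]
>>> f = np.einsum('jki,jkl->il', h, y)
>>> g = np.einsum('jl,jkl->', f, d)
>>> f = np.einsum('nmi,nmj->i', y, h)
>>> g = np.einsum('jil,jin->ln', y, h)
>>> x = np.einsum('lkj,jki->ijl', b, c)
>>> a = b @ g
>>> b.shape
(11, 19, 11)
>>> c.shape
(11, 19, 3)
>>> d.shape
(3, 19, 11)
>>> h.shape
(11, 19, 3)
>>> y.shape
(11, 19, 11)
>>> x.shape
(3, 11, 11)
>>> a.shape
(11, 19, 3)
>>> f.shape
(11,)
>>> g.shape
(11, 3)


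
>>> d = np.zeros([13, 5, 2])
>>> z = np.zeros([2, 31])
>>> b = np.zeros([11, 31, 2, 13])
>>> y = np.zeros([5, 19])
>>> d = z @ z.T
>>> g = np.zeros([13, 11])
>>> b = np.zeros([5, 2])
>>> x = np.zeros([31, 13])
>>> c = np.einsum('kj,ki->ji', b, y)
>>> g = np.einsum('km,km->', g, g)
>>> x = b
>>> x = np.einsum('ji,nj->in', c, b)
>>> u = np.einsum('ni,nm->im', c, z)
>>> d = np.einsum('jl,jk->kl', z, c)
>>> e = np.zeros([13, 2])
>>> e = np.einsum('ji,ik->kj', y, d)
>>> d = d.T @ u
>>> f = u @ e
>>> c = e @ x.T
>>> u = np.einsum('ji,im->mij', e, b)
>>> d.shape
(31, 31)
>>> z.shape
(2, 31)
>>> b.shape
(5, 2)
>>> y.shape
(5, 19)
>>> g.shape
()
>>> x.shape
(19, 5)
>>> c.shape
(31, 19)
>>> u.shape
(2, 5, 31)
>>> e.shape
(31, 5)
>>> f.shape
(19, 5)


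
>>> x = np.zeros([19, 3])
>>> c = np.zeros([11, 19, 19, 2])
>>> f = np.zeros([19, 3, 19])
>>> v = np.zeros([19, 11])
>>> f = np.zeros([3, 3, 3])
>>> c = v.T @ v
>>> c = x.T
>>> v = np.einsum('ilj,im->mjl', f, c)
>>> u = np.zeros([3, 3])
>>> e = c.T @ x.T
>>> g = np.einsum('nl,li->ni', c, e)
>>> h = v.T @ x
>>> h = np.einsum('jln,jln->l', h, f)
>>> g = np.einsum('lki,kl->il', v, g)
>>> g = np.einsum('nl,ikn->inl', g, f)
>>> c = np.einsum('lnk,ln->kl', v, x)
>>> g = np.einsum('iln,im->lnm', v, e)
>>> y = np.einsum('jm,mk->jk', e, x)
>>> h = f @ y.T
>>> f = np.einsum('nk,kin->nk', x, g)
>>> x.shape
(19, 3)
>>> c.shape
(3, 19)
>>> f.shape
(19, 3)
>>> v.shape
(19, 3, 3)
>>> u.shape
(3, 3)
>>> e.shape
(19, 19)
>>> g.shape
(3, 3, 19)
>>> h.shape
(3, 3, 19)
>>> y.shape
(19, 3)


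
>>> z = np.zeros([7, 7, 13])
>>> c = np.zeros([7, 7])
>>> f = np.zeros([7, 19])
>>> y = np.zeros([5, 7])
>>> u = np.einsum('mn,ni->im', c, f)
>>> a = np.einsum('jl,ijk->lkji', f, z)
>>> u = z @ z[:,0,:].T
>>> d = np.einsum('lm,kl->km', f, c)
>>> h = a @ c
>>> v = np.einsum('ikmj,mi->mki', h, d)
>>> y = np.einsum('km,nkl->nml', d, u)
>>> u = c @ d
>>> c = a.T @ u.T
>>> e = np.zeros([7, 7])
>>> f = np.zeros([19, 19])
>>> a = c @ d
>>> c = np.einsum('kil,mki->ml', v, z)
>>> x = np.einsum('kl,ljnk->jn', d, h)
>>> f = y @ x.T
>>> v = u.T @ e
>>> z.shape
(7, 7, 13)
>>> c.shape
(7, 19)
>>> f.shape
(7, 19, 13)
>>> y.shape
(7, 19, 7)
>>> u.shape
(7, 19)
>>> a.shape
(7, 7, 13, 19)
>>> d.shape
(7, 19)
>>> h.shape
(19, 13, 7, 7)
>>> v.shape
(19, 7)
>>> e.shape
(7, 7)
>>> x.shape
(13, 7)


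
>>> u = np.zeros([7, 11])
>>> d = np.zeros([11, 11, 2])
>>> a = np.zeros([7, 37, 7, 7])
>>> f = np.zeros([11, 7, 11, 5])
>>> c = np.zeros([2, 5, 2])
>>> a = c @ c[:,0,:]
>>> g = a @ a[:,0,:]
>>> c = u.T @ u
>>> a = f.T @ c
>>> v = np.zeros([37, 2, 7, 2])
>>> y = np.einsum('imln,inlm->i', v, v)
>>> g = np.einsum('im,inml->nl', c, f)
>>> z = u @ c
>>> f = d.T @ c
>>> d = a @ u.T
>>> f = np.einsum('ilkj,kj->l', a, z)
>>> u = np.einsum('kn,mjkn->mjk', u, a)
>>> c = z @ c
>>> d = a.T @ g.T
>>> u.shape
(5, 11, 7)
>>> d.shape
(11, 7, 11, 7)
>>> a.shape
(5, 11, 7, 11)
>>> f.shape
(11,)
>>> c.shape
(7, 11)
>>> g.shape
(7, 5)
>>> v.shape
(37, 2, 7, 2)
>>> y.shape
(37,)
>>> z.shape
(7, 11)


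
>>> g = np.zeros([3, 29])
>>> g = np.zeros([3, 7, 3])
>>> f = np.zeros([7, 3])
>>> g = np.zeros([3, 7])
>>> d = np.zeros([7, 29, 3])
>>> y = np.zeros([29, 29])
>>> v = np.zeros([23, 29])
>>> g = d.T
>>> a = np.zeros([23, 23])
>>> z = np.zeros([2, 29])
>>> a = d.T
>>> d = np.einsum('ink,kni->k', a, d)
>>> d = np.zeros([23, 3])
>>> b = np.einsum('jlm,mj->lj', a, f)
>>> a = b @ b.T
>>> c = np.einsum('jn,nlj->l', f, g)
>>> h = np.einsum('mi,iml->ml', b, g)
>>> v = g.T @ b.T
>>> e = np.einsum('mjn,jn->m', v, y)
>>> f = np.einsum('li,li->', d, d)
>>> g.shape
(3, 29, 7)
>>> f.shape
()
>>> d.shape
(23, 3)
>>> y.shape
(29, 29)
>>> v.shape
(7, 29, 29)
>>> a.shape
(29, 29)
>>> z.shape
(2, 29)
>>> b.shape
(29, 3)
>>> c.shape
(29,)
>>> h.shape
(29, 7)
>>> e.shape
(7,)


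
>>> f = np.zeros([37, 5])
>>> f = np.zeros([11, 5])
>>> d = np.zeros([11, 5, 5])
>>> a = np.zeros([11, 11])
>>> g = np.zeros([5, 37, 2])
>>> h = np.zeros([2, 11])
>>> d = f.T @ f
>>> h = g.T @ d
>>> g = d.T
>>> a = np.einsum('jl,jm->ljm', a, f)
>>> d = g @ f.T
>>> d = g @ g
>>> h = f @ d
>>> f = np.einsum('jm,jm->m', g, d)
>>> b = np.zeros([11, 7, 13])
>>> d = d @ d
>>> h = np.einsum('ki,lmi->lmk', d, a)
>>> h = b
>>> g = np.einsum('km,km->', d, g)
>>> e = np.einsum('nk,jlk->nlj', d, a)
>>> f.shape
(5,)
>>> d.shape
(5, 5)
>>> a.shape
(11, 11, 5)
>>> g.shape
()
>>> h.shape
(11, 7, 13)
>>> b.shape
(11, 7, 13)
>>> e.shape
(5, 11, 11)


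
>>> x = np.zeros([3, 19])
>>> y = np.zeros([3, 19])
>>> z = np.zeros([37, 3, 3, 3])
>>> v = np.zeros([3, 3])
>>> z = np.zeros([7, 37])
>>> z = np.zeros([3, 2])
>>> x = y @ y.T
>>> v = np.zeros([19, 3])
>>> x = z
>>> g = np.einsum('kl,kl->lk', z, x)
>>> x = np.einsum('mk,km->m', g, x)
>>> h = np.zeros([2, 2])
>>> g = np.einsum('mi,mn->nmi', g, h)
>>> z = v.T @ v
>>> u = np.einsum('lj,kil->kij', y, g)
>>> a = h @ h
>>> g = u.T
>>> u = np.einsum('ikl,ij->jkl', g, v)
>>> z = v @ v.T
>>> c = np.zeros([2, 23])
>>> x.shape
(2,)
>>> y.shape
(3, 19)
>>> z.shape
(19, 19)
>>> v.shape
(19, 3)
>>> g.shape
(19, 2, 2)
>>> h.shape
(2, 2)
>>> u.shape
(3, 2, 2)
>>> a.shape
(2, 2)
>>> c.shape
(2, 23)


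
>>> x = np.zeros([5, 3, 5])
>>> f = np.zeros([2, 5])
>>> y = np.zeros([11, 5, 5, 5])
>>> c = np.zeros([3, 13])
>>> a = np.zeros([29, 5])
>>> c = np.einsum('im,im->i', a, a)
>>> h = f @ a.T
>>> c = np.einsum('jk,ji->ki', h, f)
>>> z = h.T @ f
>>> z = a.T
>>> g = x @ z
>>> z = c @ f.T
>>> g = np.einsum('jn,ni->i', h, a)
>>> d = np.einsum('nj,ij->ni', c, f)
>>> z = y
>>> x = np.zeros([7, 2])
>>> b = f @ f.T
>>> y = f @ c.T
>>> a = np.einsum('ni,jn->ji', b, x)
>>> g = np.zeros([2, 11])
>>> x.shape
(7, 2)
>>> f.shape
(2, 5)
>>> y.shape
(2, 29)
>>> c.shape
(29, 5)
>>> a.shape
(7, 2)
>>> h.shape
(2, 29)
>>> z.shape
(11, 5, 5, 5)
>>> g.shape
(2, 11)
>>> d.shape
(29, 2)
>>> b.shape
(2, 2)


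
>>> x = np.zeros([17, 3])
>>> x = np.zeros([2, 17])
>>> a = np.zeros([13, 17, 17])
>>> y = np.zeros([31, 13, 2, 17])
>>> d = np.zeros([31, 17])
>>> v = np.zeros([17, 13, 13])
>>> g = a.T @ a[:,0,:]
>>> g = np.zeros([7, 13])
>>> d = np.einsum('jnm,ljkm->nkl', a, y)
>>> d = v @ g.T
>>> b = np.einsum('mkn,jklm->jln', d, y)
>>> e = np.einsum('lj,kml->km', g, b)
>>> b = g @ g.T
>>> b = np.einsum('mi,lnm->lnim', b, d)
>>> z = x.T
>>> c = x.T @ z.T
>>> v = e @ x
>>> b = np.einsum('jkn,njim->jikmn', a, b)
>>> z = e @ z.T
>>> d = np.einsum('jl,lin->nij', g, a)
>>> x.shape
(2, 17)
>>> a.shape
(13, 17, 17)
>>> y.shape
(31, 13, 2, 17)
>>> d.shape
(17, 17, 7)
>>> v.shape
(31, 17)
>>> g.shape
(7, 13)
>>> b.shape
(13, 7, 17, 7, 17)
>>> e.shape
(31, 2)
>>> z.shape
(31, 17)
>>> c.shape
(17, 17)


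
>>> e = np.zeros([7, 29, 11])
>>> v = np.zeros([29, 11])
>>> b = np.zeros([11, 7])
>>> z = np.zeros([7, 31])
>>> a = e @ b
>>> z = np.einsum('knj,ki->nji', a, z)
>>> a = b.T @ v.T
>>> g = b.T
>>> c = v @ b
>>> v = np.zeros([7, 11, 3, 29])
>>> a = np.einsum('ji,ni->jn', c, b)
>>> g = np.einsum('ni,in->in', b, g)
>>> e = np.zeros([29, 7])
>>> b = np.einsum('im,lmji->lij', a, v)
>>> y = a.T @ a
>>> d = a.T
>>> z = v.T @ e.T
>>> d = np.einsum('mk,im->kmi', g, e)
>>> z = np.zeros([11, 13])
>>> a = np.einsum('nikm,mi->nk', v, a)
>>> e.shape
(29, 7)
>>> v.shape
(7, 11, 3, 29)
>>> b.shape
(7, 29, 3)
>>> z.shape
(11, 13)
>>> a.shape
(7, 3)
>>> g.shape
(7, 11)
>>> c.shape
(29, 7)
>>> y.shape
(11, 11)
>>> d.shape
(11, 7, 29)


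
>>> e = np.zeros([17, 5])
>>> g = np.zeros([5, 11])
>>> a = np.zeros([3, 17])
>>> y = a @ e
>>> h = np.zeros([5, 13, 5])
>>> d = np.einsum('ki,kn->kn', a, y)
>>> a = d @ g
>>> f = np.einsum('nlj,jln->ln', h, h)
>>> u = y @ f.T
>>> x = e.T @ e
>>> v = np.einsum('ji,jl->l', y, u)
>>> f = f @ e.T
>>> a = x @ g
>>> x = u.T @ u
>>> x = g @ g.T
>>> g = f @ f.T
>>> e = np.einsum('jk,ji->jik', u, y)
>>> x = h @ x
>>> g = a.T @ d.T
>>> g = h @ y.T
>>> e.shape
(3, 5, 13)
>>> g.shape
(5, 13, 3)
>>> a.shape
(5, 11)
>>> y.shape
(3, 5)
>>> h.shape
(5, 13, 5)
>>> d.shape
(3, 5)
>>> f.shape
(13, 17)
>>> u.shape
(3, 13)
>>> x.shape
(5, 13, 5)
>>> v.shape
(13,)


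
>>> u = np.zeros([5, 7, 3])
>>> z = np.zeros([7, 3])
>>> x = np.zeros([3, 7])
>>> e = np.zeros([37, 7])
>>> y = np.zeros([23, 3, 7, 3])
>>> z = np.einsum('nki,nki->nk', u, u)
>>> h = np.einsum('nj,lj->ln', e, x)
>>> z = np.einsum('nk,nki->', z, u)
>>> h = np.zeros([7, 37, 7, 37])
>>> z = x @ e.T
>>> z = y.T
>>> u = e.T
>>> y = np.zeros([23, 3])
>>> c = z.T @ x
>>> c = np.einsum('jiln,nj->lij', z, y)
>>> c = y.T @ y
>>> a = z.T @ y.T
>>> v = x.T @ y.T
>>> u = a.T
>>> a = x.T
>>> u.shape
(23, 7, 3, 23)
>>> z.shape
(3, 7, 3, 23)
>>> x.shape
(3, 7)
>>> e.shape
(37, 7)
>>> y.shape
(23, 3)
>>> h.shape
(7, 37, 7, 37)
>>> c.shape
(3, 3)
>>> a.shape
(7, 3)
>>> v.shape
(7, 23)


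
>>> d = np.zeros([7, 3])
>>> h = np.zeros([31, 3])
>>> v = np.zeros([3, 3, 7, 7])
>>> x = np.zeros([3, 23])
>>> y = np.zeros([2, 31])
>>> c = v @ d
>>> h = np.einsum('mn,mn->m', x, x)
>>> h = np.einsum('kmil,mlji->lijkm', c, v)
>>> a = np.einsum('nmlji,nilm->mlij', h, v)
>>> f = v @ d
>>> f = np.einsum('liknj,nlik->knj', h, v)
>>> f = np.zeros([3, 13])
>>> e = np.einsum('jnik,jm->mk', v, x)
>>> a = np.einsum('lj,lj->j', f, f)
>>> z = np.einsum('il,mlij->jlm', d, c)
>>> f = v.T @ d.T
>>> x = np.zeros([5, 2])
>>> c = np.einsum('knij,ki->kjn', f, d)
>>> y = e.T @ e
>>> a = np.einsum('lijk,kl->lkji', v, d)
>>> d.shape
(7, 3)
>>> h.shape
(3, 7, 7, 3, 3)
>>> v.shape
(3, 3, 7, 7)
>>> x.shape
(5, 2)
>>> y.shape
(7, 7)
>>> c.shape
(7, 7, 7)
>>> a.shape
(3, 7, 7, 3)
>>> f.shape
(7, 7, 3, 7)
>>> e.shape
(23, 7)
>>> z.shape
(3, 3, 3)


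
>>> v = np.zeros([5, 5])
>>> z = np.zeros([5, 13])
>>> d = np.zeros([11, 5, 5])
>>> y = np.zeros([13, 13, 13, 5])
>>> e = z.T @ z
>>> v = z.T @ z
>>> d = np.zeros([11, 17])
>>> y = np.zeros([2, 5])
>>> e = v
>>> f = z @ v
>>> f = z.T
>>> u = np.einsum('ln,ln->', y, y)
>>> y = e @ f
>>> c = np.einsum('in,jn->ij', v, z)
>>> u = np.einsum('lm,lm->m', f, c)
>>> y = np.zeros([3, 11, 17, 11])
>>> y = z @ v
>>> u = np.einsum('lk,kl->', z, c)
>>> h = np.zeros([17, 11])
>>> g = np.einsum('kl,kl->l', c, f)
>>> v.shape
(13, 13)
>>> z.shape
(5, 13)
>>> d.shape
(11, 17)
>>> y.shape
(5, 13)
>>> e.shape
(13, 13)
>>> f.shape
(13, 5)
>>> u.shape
()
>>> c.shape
(13, 5)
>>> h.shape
(17, 11)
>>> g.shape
(5,)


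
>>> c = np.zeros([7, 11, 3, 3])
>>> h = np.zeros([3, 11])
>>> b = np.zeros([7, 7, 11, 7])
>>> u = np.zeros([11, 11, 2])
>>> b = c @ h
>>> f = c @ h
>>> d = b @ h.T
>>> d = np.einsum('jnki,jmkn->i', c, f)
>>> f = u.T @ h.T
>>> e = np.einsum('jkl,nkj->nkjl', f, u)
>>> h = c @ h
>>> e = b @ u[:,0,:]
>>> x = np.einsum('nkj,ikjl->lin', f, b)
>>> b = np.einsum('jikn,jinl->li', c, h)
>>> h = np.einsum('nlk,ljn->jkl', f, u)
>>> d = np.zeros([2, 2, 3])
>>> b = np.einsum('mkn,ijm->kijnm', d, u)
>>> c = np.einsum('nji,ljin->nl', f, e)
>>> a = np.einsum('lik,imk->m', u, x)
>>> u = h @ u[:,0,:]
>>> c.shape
(2, 7)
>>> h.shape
(11, 3, 11)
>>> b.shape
(2, 11, 11, 3, 2)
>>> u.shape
(11, 3, 2)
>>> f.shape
(2, 11, 3)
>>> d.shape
(2, 2, 3)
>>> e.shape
(7, 11, 3, 2)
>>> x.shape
(11, 7, 2)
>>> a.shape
(7,)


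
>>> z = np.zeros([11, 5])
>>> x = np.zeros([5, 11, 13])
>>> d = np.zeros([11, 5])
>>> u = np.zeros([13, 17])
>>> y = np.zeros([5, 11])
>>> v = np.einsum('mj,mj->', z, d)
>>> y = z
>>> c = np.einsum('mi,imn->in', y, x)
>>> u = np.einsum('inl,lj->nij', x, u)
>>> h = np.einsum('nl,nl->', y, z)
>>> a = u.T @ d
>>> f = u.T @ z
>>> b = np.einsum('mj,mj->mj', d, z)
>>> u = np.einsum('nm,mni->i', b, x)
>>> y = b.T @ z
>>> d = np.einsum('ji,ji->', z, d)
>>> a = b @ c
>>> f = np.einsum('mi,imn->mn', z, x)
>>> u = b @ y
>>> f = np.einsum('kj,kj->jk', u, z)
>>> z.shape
(11, 5)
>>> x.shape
(5, 11, 13)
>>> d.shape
()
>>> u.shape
(11, 5)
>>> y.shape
(5, 5)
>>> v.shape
()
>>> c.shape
(5, 13)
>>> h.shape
()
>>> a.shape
(11, 13)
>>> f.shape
(5, 11)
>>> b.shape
(11, 5)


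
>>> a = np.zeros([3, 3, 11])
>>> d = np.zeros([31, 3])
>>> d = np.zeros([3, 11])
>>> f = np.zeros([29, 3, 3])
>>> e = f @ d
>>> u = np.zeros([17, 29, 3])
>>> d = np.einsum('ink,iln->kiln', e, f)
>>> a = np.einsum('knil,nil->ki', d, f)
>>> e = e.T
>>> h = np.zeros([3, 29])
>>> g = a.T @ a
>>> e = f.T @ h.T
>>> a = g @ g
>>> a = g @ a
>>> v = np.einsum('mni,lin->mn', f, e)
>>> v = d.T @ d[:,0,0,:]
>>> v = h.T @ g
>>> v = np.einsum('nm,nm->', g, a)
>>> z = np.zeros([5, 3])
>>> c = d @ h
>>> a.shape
(3, 3)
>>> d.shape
(11, 29, 3, 3)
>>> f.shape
(29, 3, 3)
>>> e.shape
(3, 3, 3)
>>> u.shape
(17, 29, 3)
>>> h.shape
(3, 29)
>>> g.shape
(3, 3)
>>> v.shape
()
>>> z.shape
(5, 3)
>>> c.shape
(11, 29, 3, 29)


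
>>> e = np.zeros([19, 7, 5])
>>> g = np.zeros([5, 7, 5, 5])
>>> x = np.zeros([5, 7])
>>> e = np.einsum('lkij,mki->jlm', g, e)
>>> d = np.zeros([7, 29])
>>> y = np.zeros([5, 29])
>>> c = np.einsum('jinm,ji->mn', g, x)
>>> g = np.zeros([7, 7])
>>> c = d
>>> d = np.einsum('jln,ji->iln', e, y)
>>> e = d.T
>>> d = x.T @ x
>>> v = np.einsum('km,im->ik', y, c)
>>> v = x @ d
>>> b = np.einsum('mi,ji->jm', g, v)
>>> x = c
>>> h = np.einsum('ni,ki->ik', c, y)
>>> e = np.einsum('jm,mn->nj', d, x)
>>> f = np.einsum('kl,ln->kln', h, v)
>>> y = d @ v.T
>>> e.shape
(29, 7)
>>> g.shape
(7, 7)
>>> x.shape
(7, 29)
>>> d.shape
(7, 7)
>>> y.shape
(7, 5)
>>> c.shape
(7, 29)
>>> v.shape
(5, 7)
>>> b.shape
(5, 7)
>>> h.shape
(29, 5)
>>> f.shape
(29, 5, 7)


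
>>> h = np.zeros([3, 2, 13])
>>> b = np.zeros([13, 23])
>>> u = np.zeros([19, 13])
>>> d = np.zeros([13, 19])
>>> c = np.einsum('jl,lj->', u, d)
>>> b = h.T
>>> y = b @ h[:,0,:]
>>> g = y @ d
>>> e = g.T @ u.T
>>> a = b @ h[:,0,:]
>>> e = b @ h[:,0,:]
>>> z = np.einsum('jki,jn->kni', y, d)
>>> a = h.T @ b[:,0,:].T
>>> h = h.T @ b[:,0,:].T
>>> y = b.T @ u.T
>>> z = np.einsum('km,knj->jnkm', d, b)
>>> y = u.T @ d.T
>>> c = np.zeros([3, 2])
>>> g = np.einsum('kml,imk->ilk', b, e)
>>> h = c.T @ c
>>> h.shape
(2, 2)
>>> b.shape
(13, 2, 3)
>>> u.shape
(19, 13)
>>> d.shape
(13, 19)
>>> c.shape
(3, 2)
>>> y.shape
(13, 13)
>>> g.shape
(13, 3, 13)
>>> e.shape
(13, 2, 13)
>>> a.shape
(13, 2, 13)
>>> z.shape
(3, 2, 13, 19)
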